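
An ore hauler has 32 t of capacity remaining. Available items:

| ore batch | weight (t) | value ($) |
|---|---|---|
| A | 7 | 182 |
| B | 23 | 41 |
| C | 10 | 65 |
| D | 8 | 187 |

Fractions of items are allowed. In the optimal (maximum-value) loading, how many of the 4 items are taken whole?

Sort by value per unit weight and fill in that order.
Order: A (182/7=26.00) > D (187/8=23.38) > C (65/10=6.50) > B (41/23=1.78)
Fill: take A (7 @ 182) → take D (8 @ 187) → take C (10 @ 65) → take 7/23 of B → 12.48; 32/32 used.
3 item(s) taken whole; one partial (take 7/23 of B).

3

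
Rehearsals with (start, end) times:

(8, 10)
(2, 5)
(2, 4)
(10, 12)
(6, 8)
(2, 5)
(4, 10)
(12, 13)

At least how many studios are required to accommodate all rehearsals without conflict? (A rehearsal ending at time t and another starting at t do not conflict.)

3

Events (time:±→running): 2:+→1 2:+→2 2:+→3 … peak 3.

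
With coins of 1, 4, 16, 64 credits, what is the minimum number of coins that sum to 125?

Use the largest denomination that fits, subtract, and repeat.
125 − 1×64→61 − 3×16→13 − 3×4→1 − 1×1→0
Total coins = 1 + 3 + 3 + 1 = 8

8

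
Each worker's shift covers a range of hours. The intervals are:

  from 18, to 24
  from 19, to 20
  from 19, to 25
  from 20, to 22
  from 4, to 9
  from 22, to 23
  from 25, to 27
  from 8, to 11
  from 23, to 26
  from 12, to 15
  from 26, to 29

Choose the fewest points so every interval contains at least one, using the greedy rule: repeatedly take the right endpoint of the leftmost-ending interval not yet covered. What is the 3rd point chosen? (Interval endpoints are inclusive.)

Sorted: [4,9] [8,11] [12,15] [19,20] [20,22] [22,23] [18,24] [19,25] [23,26] [25,27] [26,29]
{[4,9],[8,11]} hit by 9; {[12,15]} hit by 15; {[19,20],[20,22]} hit by 20; {[22,23],[18,24],[19,25],[23,26]} hit by 23; {[25,27],[26,29]} hit by 27.
Points: 9, 15, 20, 23, 27 (5 total).

20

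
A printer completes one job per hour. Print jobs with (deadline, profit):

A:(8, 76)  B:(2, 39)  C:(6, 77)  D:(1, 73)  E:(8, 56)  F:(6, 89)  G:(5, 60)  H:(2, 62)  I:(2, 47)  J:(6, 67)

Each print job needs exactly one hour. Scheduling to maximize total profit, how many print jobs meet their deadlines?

Profit order: F=89 C=77 A=76 D=73 J=67 H=62 G=60 E=56 I=47 B=39
Assign: F→slot 6, C→slot 5, A→slot 8, D→slot 1, J→slot 4, H→slot 2, G→slot 3, E→slot 7, I skipped, B skipped.
Slots: [1:D] [2:H] [3:G] [4:J] [5:C] [6:F] [7:E] [8:A]
8 of 10 scheduled.

8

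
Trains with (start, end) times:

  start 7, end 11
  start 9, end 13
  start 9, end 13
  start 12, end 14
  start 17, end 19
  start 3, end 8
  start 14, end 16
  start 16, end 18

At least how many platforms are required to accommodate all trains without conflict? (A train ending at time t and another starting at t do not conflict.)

3

starts: [3, 7, 9, 9, 12, 14, 16, 17]
ends:   [8, 11, 13, 13, 14, 16, 18, 19]
s3→1 s7→2 e8→1 s9→2 s9→3  — peak 3.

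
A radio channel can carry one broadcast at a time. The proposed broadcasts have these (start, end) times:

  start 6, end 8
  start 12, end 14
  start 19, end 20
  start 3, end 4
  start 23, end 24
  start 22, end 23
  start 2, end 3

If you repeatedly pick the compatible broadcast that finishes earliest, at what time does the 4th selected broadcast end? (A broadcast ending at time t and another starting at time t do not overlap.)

By end time: (2,3), (3,4), (6,8), (12,14), (19,20), (22,23), (23,24).
Pick (2,3); next start ≥ 3 → (3,4); next start ≥ 4 → (6,8); next start ≥ 8 → (12,14); next start ≥ 14 → (19,20); next start ≥ 20 → (22,23); next start ≥ 23 → (23,24).
Selected: (2,3) (3,4) (6,8) (12,14) (19,20) (22,23) (23,24)

14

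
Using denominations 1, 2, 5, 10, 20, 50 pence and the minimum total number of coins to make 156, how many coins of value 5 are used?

1

Greedy: take as many of the largest coin as possible, then repeat with the remainder.
156 = 3×50 + 1×5 + 1×1
Count of 5: 1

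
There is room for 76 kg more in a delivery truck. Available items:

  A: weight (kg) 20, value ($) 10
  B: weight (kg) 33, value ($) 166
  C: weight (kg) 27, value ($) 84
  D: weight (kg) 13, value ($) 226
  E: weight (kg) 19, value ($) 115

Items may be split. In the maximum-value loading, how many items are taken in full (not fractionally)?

Ratios (sorted): D 17.38, E 6.05, B 5.03, C 3.11, A 0.50
take D (13 @ 226); take E (19 @ 115); take B (33 @ 166); take 11/27 of C → 34.22. Capacity used 76/76.
3 item(s) taken whole; one partial (take 11/27 of C).

3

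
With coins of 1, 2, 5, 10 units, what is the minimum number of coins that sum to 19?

4

19 = 1×10 + 1×5 + 2×2
Total coins = 1 + 1 + 2 = 4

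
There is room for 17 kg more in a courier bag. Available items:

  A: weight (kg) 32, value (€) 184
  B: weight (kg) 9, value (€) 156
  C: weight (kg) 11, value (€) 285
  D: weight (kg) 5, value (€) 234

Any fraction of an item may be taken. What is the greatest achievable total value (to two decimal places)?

Ratios (sorted): D 46.80, C 25.91, B 17.33, A 5.75
take D (5 @ 234); take C (11 @ 285); take 1/9 of B → 17.33. Capacity used 17/17.
Total value = 536.33

536.33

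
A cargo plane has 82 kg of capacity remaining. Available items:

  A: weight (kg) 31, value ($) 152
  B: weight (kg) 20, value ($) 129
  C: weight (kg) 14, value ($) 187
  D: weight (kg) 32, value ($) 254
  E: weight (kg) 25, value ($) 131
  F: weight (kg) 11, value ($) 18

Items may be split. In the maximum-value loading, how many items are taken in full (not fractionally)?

Ratios (sorted): C 13.36, D 7.94, B 6.45, E 5.24, A 4.90, F 1.64
take C (14 @ 187); take D (32 @ 254); take B (20 @ 129); take 16/25 of E → 83.84. Capacity used 82/82.
3 item(s) taken whole; one partial (take 16/25 of E).

3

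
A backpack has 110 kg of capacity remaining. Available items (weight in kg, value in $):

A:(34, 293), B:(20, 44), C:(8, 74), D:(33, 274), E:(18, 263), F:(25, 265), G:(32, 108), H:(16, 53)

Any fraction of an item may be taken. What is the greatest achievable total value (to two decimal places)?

1102.58

Greedy by value/weight ratio, highest first.
Ratios (sorted): E 14.61, F 10.60, C 9.25, A 8.62, D 8.30, G 3.38, H 3.31, B 2.20
take E (18 @ 263); take F (25 @ 265); take C (8 @ 74); take A (34 @ 293); take 25/33 of D → 207.58. Capacity used 110/110.
Total value = 1102.58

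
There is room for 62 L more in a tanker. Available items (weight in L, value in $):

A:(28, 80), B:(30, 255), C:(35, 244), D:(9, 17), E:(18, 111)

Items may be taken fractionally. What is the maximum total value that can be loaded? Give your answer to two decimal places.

Greedy by value/weight ratio, highest first.
Order: B (255/30=8.50) > C (244/35=6.97) > E (111/18=6.17) > A (80/28=2.86) > D (17/9=1.89)
Fill: take B (30 @ 255) → take 32/35 of C → 223.09; 62/62 used.
Total value = 478.09

478.09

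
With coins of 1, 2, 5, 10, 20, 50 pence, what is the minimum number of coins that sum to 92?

4

Use the largest denomination that fits, subtract, and repeat.
92 − 1×50→42 − 2×20→2 − 1×2→0
Total coins = 1 + 2 + 1 = 4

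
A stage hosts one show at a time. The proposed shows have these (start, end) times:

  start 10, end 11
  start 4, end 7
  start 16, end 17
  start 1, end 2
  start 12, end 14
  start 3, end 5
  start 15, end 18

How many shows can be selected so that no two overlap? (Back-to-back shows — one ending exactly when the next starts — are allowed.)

Order by finish time; keep every interval that doesn't clash with the previous kept one.
Sorted by end: (1,2)  (3,5)  (4,7)  (10,11)  (12,14)  (16,17)  (15,18)
take (1,2); take (3,5); skip (4,7); take (10,11); take (12,14); take (16,17); skip (15,18).
Selected 5 shows.

5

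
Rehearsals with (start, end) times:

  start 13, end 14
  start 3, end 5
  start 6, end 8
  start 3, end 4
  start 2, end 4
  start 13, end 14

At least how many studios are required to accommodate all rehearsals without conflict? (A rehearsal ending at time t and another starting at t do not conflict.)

Count concurrent intervals with a sweep; the peak is the room count.
Events (time:±→running): 2:+→1 3:+→2 3:+→3 … peak 3.

3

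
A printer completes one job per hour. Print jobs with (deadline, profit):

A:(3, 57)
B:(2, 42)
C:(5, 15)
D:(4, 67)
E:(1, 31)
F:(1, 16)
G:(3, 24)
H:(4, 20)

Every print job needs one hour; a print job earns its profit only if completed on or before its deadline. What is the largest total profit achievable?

212

Profit order: D=67 A=57 B=42 E=31 G=24 H=20 F=16 C=15
Assign: D→slot 4, A→slot 3, B→slot 2, E→slot 1, G skipped, H skipped, F skipped, C→slot 5.
Slots: [1:E] [2:B] [3:A] [4:D] [5:C]
Profit = 31 + 42 + 57 + 67 + 15 = 212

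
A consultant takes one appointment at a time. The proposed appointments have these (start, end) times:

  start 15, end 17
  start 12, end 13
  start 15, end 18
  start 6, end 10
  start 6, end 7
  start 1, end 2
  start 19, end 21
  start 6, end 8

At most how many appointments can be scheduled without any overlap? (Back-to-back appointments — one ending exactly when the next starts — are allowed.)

Order by finish time; keep every interval that doesn't clash with the previous kept one.
By end time: (1,2), (6,7), (6,8), (6,10), (12,13), (15,17), (15,18), (19,21).
Pick (1,2); next start ≥ 2 → (6,7); next start ≥ 7 → (12,13); next start ≥ 13 → (15,17); next start ≥ 17 → (19,21).
Selected 5 appointments.

5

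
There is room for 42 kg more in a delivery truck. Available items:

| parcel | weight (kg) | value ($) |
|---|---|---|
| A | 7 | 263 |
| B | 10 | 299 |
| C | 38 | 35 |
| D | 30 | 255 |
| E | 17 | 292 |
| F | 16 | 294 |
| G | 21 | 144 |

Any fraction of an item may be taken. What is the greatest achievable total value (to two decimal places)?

Sort by value per unit weight and fill in that order.
Ratios (sorted): A 37.57, B 29.90, F 18.38, E 17.18, D 8.50, G 6.86, C 0.92
take A (7 @ 263); take B (10 @ 299); take F (16 @ 294); take 9/17 of E → 154.59. Capacity used 42/42.
Total value = 1010.59

1010.59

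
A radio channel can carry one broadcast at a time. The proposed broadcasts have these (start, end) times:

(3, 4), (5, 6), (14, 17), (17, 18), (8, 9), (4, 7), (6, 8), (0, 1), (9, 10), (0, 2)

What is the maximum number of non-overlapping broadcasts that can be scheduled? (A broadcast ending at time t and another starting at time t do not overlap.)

Sort by end time and greedily take each interval whose start is ≥ the last chosen end.
By end time: (0,1), (0,2), (3,4), (5,6), (4,7), (6,8), (8,9), (9,10), (14,17), (17,18).
Pick (0,1); next start ≥ 1 → (3,4); next start ≥ 4 → (5,6); next start ≥ 6 → (6,8); next start ≥ 8 → (8,9); next start ≥ 9 → (9,10); next start ≥ 10 → (14,17); next start ≥ 17 → (17,18).
Selected 8 broadcasts.

8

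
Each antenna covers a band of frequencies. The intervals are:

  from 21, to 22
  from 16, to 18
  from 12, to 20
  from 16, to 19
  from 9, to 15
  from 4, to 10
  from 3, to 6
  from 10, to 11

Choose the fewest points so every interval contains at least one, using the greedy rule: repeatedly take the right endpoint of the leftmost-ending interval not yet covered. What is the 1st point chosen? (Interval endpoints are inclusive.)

6

Sorted: [3,6] [4,10] [10,11] [9,15] [16,18] [16,19] [12,20] [21,22]
{[3,6],[4,10]} hit by 6; {[10,11],[9,15]} hit by 11; {[16,18],[16,19],[12,20]} hit by 18; {[21,22]} hit by 22.
Points: 6, 11, 18, 22 (4 total).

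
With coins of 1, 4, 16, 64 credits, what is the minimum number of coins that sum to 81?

81 − 1×64→17 − 1×16→1 − 1×1→0
Total coins = 1 + 1 + 1 = 3

3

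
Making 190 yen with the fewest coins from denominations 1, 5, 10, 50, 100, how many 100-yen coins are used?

190 − 1×100→90 − 1×50→40 − 4×10→0
Count of 100: 1

1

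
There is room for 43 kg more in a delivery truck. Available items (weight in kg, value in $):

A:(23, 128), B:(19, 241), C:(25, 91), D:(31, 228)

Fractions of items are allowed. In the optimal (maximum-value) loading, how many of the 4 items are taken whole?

Greedy by value/weight ratio, highest first.
Ratios (sorted): B 12.68, D 7.35, A 5.57, C 3.64
take B (19 @ 241); take 24/31 of D → 176.52. Capacity used 43/43.
1 item(s) taken whole; one partial (take 24/31 of D).

1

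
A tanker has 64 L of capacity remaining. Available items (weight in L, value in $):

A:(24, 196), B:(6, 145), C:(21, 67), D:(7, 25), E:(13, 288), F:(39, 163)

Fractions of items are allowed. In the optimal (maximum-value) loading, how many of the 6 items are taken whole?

Ratios (sorted): B 24.17, E 22.15, A 8.17, F 4.18, D 3.57, C 3.19
take B (6 @ 145); take E (13 @ 288); take A (24 @ 196); take 21/39 of F → 87.77. Capacity used 64/64.
3 item(s) taken whole; one partial (take 21/39 of F).

3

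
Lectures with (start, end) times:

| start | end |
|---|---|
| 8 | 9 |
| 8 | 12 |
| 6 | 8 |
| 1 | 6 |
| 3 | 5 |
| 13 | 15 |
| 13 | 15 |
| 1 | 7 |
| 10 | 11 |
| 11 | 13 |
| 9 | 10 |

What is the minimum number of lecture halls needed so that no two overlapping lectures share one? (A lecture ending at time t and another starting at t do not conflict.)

The answer is the maximum number of intervals overlapping at any instant.
Events (time:±→running): 1:+→1 1:+→2 3:+→3 … peak 3.

3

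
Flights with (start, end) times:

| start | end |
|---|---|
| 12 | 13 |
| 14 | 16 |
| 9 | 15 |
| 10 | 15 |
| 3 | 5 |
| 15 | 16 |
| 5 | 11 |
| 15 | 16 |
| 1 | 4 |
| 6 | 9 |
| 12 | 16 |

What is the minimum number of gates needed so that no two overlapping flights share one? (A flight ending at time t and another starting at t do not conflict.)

starts: [1, 3, 5, 6, 9, 10, 12, 12, 14, 15, 15]
ends:   [4, 5, 9, 11, 13, 15, 15, 16, 16, 16, 16]
s1→1 s3→2 e4→1 e5→0 s5→1 s6→2 e9→1 s9→2 s10→3 e11→2 s12→3 s12→4  — peak 4.

4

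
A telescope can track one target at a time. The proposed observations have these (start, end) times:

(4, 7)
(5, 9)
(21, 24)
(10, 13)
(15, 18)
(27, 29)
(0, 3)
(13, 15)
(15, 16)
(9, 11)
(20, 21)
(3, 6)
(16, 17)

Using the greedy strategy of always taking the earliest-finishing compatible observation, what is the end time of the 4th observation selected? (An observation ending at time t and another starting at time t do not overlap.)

Sort by end time and greedily take each interval whose start is ≥ the last chosen end.
By end time: (0,3), (3,6), (4,7), (5,9), (9,11), (10,13), (13,15), (15,16), (16,17), (15,18), (20,21), (21,24), (27,29).
Pick (0,3); next start ≥ 3 → (3,6); next start ≥ 6 → (9,11); next start ≥ 11 → (13,15); next start ≥ 15 → (15,16); next start ≥ 16 → (16,17); next start ≥ 17 → (20,21); next start ≥ 21 → (21,24); next start ≥ 24 → (27,29).
Selected: (0,3) (3,6) (9,11) (13,15) (15,16) (16,17) (20,21) (21,24) (27,29)

15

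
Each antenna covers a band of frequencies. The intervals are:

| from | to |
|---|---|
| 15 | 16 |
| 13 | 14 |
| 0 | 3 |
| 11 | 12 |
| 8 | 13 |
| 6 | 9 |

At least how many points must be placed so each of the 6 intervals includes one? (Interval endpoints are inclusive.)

5

Sorted: [0,3] [6,9] [11,12] [8,13] [13,14] [15,16]
{[0,3]} hit by 3; {[6,9]} hit by 9; {[11,12],[8,13]} hit by 12; {[13,14]} hit by 14; {[15,16]} hit by 16.
Points: 3, 9, 12, 14, 16 (5 total).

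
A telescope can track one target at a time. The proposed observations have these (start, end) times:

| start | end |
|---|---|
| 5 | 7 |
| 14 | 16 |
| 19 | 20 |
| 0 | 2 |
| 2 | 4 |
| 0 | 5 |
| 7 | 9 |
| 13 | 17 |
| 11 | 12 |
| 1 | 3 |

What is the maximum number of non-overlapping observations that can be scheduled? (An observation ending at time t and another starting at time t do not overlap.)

Greedy by earliest finish: after sorting by end time, pick each interval compatible with the last pick.
By end time: (0,2), (1,3), (2,4), (0,5), (5,7), (7,9), (11,12), (14,16), (13,17), (19,20).
Pick (0,2); next start ≥ 2 → (2,4); next start ≥ 4 → (5,7); next start ≥ 7 → (7,9); next start ≥ 9 → (11,12); next start ≥ 12 → (14,16); next start ≥ 16 → (19,20).
Selected 7 observations.

7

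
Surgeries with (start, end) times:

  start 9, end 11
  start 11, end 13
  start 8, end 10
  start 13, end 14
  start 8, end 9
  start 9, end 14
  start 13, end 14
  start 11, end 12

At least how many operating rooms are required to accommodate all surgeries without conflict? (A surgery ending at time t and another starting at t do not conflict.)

3

starts: [8, 8, 9, 9, 11, 11, 13, 13]
ends:   [9, 10, 11, 12, 13, 14, 14, 14]
s8→1 s8→2 e9→1 s9→2 s9→3  — peak 3.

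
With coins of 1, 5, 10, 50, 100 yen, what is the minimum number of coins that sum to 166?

166 − 1×100→66 − 1×50→16 − 1×10→6 − 1×5→1 − 1×1→0
Total coins = 1 + 1 + 1 + 1 + 1 = 5

5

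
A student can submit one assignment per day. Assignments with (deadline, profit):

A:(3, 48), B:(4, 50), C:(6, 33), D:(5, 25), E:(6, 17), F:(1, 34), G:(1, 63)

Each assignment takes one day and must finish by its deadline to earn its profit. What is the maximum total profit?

Take jobs in profit order; each goes to the latest open slot no later than its deadline.
By profit: G(d1,63), B(d4,50), A(d3,48), F(d1,34), C(d6,33), D(d5,25), E(d6,17)
G→slot 1; B→slot 4; A→slot 3; F skipped; C→slot 6; D→slot 5; E→slot 2.
Profit = 63 + 17 + 48 + 50 + 25 + 33 = 236

236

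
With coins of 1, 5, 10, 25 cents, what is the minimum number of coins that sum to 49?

Use the largest denomination that fits, subtract, and repeat.
49 − 1×25→24 − 2×10→4 − 4×1→0
Total coins = 1 + 2 + 4 = 7

7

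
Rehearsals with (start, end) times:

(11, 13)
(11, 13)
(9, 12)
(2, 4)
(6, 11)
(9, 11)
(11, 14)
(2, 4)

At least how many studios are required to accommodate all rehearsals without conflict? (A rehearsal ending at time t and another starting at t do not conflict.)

4

Count concurrent intervals with a sweep; the peak is the room count.
starts: [2, 2, 6, 9, 9, 11, 11, 11]
ends:   [4, 4, 11, 11, 12, 13, 13, 14]
s2→1 s2→2 e4→1 e4→0 s6→1 s9→2 s9→3 e11→2 e11→1 s11→2 s11→3 s11→4  — peak 4.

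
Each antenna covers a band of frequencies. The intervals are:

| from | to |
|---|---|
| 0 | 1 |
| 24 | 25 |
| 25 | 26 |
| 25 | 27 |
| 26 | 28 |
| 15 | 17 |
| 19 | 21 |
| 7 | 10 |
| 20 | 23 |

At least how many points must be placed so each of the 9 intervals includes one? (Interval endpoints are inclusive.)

Sort by right endpoint; whenever an interval is uncovered, place a point at its right end.
By right end: [0,1]  [7,10]  [15,17]  [19,21]  [20,23]  [24,25]  [25,26]  [25,27]  [26,28]
[0,1] uncovered → point at 1; [7,10] uncovered → point at 10; [15,17] uncovered → point at 17; [19,21] uncovered → point at 21; [24,25] uncovered → point at 25; [26,28] uncovered → point at 28.
Points: 1, 10, 17, 21, 25, 28 (6 total).

6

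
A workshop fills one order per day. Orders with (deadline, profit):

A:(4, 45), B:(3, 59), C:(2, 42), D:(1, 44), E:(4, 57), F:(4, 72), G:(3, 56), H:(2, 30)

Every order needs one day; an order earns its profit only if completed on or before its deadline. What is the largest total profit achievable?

Sort by profit descending; place each in the latest free slot ≤ its deadline.
By profit: F(d4,72), B(d3,59), E(d4,57), G(d3,56), A(d4,45), D(d1,44), C(d2,42), H(d2,30)
F→slot 4; B→slot 3; E→slot 2; G→slot 1; A skipped; D skipped; C skipped; H skipped.
Profit = 56 + 57 + 59 + 72 = 244

244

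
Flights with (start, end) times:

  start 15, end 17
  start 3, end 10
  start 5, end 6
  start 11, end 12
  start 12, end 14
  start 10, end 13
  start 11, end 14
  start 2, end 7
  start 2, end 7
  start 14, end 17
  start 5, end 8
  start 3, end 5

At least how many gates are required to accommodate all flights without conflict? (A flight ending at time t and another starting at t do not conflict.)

Count concurrent intervals with a sweep; the peak is the room count.
starts: [2, 2, 3, 3, 5, 5, 10, 11, 11, 12, 14, 15]
ends:   [5, 6, 7, 7, 8, 10, 12, 13, 14, 14, 17, 17]
s2→1 s2→2 s3→3 s3→4 e5→3 s5→4 s5→5  — peak 5.

5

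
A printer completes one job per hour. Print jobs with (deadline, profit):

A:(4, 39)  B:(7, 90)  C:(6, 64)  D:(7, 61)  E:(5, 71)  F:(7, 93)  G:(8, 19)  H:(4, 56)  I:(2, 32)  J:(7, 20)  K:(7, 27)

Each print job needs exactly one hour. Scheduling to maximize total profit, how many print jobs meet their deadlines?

8

By profit: F(d7,93), B(d7,90), E(d5,71), C(d6,64), D(d7,61), H(d4,56), A(d4,39), I(d2,32), K(d7,27), J(d7,20), G(d8,19)
F→slot 7; B→slot 6; E→slot 5; C→slot 4; D→slot 3; H→slot 2; A→slot 1; I skipped; K skipped; J skipped; G→slot 8.
8 of 11 scheduled.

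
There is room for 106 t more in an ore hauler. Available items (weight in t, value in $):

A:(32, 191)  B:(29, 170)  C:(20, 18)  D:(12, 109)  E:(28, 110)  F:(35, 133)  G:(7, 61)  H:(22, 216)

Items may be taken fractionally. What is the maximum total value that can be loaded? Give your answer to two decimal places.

Greedy by value/weight ratio, highest first.
Order: H (216/22=9.82) > D (109/12=9.08) > G (61/7=8.71) > A (191/32=5.97) > B (170/29=5.86) > E (110/28=3.93) > F (133/35=3.80) > C (18/20=0.90)
Fill: take H (22 @ 216) → take D (12 @ 109) → take G (7 @ 61) → take A (32 @ 191) → take B (29 @ 170) → take 4/28 of E → 15.71; 106/106 used.
Total value = 762.71

762.71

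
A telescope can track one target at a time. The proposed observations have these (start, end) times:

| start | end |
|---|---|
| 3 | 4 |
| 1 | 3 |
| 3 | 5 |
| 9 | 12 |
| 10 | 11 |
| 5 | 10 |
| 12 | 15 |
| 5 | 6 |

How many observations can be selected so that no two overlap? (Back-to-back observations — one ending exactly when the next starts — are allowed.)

By end time: (1,3), (3,4), (3,5), (5,6), (5,10), (10,11), (9,12), (12,15).
Pick (1,3); next start ≥ 3 → (3,4); next start ≥ 4 → (5,6); next start ≥ 6 → (10,11); next start ≥ 11 → (12,15).
Selected 5 observations.

5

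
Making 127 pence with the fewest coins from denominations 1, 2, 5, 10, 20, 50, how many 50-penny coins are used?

2

127 = 2×50 + 1×20 + 1×5 + 1×2
Count of 50: 2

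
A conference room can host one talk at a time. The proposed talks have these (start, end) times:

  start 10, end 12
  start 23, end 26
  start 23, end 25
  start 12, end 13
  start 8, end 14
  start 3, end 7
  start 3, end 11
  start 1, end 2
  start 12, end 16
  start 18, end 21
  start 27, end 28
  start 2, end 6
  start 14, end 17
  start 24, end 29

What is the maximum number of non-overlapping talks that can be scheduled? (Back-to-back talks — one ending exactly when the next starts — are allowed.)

8

By end time: (1,2), (2,6), (3,7), (3,11), (10,12), (12,13), (8,14), (12,16), (14,17), (18,21), (23,25), (23,26), (27,28), (24,29).
Pick (1,2); next start ≥ 2 → (2,6); next start ≥ 6 → (10,12); next start ≥ 12 → (12,13); next start ≥ 13 → (14,17); next start ≥ 17 → (18,21); next start ≥ 21 → (23,25); next start ≥ 25 → (27,28).
Selected 8 talks.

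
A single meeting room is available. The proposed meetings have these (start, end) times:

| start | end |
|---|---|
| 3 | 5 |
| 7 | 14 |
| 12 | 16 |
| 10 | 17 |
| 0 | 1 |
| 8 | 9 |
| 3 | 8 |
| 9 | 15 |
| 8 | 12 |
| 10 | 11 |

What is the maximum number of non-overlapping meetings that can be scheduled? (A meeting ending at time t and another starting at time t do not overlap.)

5

Greedy by earliest finish: after sorting by end time, pick each interval compatible with the last pick.
Sorted by end: (0,1)  (3,5)  (3,8)  (8,9)  (10,11)  (8,12)  (7,14)  (9,15)  (12,16)  (10,17)
take (0,1); take (3,5); take (8,9); take (10,11); take (12,16).
Selected 5 meetings.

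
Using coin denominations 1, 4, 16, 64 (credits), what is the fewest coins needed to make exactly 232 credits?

Use the largest denomination that fits, subtract, and repeat.
232 − 3×64→40 − 2×16→8 − 2×4→0
Total coins = 3 + 2 + 2 = 7

7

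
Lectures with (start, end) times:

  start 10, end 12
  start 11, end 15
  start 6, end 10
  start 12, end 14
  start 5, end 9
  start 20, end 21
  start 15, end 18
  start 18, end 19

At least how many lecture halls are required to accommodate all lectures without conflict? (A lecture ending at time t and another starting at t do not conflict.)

Count concurrent intervals with a sweep; the peak is the room count.
starts: [5, 6, 10, 11, 12, 15, 18, 20]
ends:   [9, 10, 12, 14, 15, 18, 19, 21]
s5→1 s6→2  — peak 2.

2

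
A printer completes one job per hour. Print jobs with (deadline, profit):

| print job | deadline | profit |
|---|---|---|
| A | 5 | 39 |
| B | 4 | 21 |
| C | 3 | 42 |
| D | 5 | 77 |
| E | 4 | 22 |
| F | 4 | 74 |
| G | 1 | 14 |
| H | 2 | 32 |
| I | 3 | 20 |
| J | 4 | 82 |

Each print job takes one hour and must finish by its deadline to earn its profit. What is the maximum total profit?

Take jobs in profit order; each goes to the latest open slot no later than its deadline.
Profit order: J=82 D=77 F=74 C=42 A=39 H=32 E=22 B=21 I=20 G=14
Assign: J→slot 4, D→slot 5, F→slot 3, C→slot 2, A→slot 1, H skipped, E skipped, B skipped, I skipped, G skipped.
Slots: [1:A] [2:C] [3:F] [4:J] [5:D]
Profit = 39 + 42 + 74 + 82 + 77 = 314

314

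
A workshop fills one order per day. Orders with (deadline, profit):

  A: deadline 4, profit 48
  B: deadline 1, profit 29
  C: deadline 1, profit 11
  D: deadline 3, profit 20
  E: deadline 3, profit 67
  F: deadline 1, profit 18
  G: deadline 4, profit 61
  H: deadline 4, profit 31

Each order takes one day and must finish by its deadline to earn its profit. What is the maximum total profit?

207

Profit order: E=67 G=61 A=48 H=31 B=29 D=20 F=18 C=11
Assign: E→slot 3, G→slot 4, A→slot 2, H→slot 1, B skipped, D skipped, F skipped, C skipped.
Slots: [1:H] [2:A] [3:E] [4:G]
Profit = 31 + 48 + 67 + 61 = 207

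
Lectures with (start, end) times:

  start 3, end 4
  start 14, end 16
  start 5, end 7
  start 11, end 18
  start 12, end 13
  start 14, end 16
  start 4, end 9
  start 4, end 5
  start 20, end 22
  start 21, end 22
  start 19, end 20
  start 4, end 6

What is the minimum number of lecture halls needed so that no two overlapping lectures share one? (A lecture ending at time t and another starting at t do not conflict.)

3

Count concurrent intervals with a sweep; the peak is the room count.
starts: [3, 4, 4, 4, 5, 11, 12, 14, 14, 19, 20, 21]
ends:   [4, 5, 6, 7, 9, 13, 16, 16, 18, 20, 22, 22]
s3→1 e4→0 s4→1 s4→2 s4→3  — peak 3.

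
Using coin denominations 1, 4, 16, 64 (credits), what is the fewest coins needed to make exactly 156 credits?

6

156 − 2×64→28 − 1×16→12 − 3×4→0
Total coins = 2 + 1 + 3 = 6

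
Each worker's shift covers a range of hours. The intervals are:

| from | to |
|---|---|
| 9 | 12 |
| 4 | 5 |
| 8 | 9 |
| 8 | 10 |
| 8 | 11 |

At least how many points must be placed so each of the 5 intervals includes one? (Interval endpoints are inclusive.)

2

Process intervals by earliest right end; each time one isn't hit yet, stab at its right endpoint.
Sorted: [4,5] [8,9] [8,10] [8,11] [9,12]
{[4,5]} hit by 5; {[8,9],[8,10],[8,11],[9,12]} hit by 9.
Points: 5, 9 (2 total).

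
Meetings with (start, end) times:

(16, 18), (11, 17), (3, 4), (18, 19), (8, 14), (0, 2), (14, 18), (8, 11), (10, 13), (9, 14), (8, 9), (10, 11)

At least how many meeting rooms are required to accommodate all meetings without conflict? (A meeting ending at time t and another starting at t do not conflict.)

5

Count concurrent intervals with a sweep; the peak is the room count.
starts: [0, 3, 8, 8, 8, 9, 10, 10, 11, 14, 16, 18]
ends:   [2, 4, 9, 11, 11, 13, 14, 14, 17, 18, 18, 19]
s0→1 e2→0 s3→1 e4→0 s8→1 s8→2 s8→3 e9→2 s9→3 s10→4 s10→5  — peak 5.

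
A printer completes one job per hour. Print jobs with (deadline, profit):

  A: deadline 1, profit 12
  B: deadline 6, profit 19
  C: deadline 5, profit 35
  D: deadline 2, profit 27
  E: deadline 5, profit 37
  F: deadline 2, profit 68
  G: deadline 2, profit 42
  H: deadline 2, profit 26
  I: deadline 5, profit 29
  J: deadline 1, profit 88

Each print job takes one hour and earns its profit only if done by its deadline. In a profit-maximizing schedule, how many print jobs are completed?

By profit: J(d1,88), F(d2,68), G(d2,42), E(d5,37), C(d5,35), I(d5,29), D(d2,27), H(d2,26), B(d6,19), A(d1,12)
J→slot 1; F→slot 2; G skipped; E→slot 5; C→slot 4; I→slot 3; D skipped; H skipped; B→slot 6; A skipped.
6 of 10 scheduled.

6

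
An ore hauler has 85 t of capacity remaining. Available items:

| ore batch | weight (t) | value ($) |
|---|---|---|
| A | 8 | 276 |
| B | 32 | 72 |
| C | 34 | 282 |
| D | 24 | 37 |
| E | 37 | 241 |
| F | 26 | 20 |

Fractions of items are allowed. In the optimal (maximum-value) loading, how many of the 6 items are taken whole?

3

Greedy by value/weight ratio, highest first.
Order: A (276/8=34.50) > C (282/34=8.29) > E (241/37=6.51) > B (72/32=2.25) > D (37/24=1.54) > F (20/26=0.77)
Fill: take A (8 @ 276) → take C (34 @ 282) → take E (37 @ 241) → take 6/32 of B → 13.50; 85/85 used.
3 item(s) taken whole; one partial (take 6/32 of B).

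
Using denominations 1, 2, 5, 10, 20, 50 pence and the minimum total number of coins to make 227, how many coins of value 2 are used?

Greedy: take as many of the largest coin as possible, then repeat with the remainder.
227 = 4×50 + 1×20 + 1×5 + 1×2
Count of 2: 1

1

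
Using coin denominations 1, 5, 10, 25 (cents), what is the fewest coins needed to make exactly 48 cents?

48 − 1×25→23 − 2×10→3 − 3×1→0
Total coins = 1 + 2 + 3 = 6

6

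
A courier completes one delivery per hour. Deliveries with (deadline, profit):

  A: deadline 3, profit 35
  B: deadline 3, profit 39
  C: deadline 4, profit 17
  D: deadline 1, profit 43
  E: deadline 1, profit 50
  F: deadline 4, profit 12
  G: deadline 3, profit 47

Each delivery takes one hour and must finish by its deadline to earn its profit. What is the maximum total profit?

153

By profit: E(d1,50), G(d3,47), D(d1,43), B(d3,39), A(d3,35), C(d4,17), F(d4,12)
E→slot 1; G→slot 3; D skipped; B→slot 2; A skipped; C→slot 4; F skipped.
Profit = 50 + 39 + 47 + 17 = 153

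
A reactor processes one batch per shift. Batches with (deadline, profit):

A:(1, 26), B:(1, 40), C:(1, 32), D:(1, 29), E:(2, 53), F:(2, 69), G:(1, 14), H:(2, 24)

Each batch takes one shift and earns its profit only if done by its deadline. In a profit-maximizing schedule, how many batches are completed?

2

Profit order: F=69 E=53 B=40 C=32 D=29 A=26 H=24 G=14
Assign: F→slot 2, E→slot 1, B skipped, C skipped, D skipped, A skipped, H skipped, G skipped.
Slots: [1:E] [2:F]
2 of 8 scheduled.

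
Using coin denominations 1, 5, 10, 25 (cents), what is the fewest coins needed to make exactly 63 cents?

6

Greedy: take as many of the largest coin as possible, then repeat with the remainder.
63 = 2×25 + 1×10 + 3×1
Total coins = 2 + 1 + 3 = 6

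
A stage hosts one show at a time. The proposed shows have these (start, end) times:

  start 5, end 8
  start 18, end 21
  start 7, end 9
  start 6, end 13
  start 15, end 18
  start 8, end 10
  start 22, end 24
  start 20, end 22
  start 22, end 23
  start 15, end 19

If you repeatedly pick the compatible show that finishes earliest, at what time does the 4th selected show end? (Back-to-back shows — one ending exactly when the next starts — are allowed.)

21

Sort by end time and greedily take each interval whose start is ≥ the last chosen end.
Sorted by end: (5,8)  (7,9)  (8,10)  (6,13)  (15,18)  (15,19)  (18,21)  (20,22)  (22,23)  (22,24)
take (5,8); take (8,10); take (15,18); take (18,21); take (22,23).
Selected: (5,8) (8,10) (15,18) (18,21) (22,23)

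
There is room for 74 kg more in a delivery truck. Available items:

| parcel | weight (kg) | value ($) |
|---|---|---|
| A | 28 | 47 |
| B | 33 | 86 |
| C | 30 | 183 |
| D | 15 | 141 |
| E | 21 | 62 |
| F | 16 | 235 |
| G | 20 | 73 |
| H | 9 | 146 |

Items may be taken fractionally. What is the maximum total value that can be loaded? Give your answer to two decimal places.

719.60

Ratios (sorted): H 16.22, F 14.69, D 9.40, C 6.10, G 3.65, E 2.95, B 2.61, A 1.68
take H (9 @ 146); take F (16 @ 235); take D (15 @ 141); take C (30 @ 183); take 4/20 of G → 14.60. Capacity used 74/74.
Total value = 719.60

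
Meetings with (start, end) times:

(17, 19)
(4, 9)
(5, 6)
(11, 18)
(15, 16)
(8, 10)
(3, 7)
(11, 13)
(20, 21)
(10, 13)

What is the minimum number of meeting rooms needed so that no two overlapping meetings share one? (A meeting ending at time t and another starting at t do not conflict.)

The answer is the maximum number of intervals overlapping at any instant.
starts: [3, 4, 5, 8, 10, 11, 11, 15, 17, 20]
ends:   [6, 7, 9, 10, 13, 13, 16, 18, 19, 21]
s3→1 s4→2 s5→3  — peak 3.

3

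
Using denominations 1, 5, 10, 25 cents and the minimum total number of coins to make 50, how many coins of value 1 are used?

50 = 2×25
Count of 1: 0

0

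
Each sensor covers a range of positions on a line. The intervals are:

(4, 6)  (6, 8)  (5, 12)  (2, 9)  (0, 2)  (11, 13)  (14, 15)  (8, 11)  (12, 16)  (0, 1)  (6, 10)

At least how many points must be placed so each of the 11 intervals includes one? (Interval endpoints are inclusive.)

By right end: [0,1]  [0,2]  [4,6]  [6,8]  [2,9]  [6,10]  [8,11]  [5,12]  [11,13]  [14,15]  [12,16]
[0,1] uncovered → point at 1; [4,6] uncovered → point at 6; [8,11] uncovered → point at 11; [14,15] uncovered → point at 15.
Points: 1, 6, 11, 15 (4 total).

4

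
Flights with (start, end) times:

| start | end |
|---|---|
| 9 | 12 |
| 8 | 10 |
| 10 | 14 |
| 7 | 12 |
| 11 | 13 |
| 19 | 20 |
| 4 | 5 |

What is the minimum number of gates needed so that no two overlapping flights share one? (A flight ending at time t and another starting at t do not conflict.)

4

The answer is the maximum number of intervals overlapping at any instant.
starts: [4, 7, 8, 9, 10, 11, 19]
ends:   [5, 10, 12, 12, 13, 14, 20]
s4→1 e5→0 s7→1 s8→2 s9→3 e10→2 s10→3 s11→4  — peak 4.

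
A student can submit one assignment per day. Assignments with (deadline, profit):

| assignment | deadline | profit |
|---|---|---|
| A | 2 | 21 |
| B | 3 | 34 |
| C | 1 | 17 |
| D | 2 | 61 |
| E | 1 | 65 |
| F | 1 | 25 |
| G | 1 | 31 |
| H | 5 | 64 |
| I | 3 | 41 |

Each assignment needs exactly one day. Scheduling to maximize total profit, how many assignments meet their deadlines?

By profit: E(d1,65), H(d5,64), D(d2,61), I(d3,41), B(d3,34), G(d1,31), F(d1,25), A(d2,21), C(d1,17)
E→slot 1; H→slot 5; D→slot 2; I→slot 3; B skipped; G skipped; F skipped; A skipped; C skipped.
4 of 9 scheduled.

4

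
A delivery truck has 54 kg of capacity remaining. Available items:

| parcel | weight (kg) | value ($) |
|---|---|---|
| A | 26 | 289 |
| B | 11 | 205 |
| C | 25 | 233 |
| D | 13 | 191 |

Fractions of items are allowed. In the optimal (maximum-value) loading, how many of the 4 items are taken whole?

3

Ratios (sorted): B 18.64, D 14.69, A 11.12, C 9.32
take B (11 @ 205); take D (13 @ 191); take A (26 @ 289); take 4/25 of C → 37.28. Capacity used 54/54.
3 item(s) taken whole; one partial (take 4/25 of C).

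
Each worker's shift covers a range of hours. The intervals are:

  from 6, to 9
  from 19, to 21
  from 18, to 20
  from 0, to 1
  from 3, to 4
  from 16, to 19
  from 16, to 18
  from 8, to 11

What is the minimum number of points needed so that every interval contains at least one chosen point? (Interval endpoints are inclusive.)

5

By right end: [0,1]  [3,4]  [6,9]  [8,11]  [16,18]  [16,19]  [18,20]  [19,21]
[0,1] uncovered → point at 1; [3,4] uncovered → point at 4; [6,9] uncovered → point at 9; [16,18] uncovered → point at 18; [19,21] uncovered → point at 21.
Points: 1, 4, 9, 18, 21 (5 total).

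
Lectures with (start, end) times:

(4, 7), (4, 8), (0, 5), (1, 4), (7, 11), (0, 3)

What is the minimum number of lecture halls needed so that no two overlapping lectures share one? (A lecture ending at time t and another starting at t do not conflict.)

Count concurrent intervals with a sweep; the peak is the room count.
Events (time:±→running): 0:+→1 0:+→2 1:+→3 … peak 3.

3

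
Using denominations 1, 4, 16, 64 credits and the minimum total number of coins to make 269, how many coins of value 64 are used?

4

Use the largest denomination that fits, subtract, and repeat.
269 − 4×64→13 − 3×4→1 − 1×1→0
Count of 64: 4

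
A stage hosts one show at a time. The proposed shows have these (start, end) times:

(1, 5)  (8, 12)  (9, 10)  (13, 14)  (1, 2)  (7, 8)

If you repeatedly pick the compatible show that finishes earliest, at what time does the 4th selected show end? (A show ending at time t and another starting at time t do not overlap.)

Greedy by earliest finish: after sorting by end time, pick each interval compatible with the last pick.
Sorted by end: (1,2)  (1,5)  (7,8)  (9,10)  (8,12)  (13,14)
take (1,2); skip (1,5); take (7,8); take (9,10); take (13,14).
Selected: (1,2) (7,8) (9,10) (13,14)

14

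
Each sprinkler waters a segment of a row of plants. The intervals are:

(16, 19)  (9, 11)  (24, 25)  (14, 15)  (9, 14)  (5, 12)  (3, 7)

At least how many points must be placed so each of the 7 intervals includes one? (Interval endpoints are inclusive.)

5

By right end: [3,7]  [9,11]  [5,12]  [9,14]  [14,15]  [16,19]  [24,25]
[3,7] uncovered → point at 7; [9,11] uncovered → point at 11; [14,15] uncovered → point at 15; [16,19] uncovered → point at 19; [24,25] uncovered → point at 25.
Points: 7, 11, 15, 19, 25 (5 total).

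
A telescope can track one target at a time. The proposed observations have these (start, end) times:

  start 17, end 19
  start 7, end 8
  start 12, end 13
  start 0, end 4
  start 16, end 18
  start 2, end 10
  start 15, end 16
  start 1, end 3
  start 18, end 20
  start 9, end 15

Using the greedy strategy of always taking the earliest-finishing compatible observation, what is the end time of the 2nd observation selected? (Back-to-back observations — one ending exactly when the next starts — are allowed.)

8

Greedy by earliest finish: after sorting by end time, pick each interval compatible with the last pick.
Sorted by end: (1,3)  (0,4)  (7,8)  (2,10)  (12,13)  (9,15)  (15,16)  (16,18)  (17,19)  (18,20)
take (1,3); skip (0,4); take (7,8); skip (2,10); take (12,13); take (15,16); take (16,18); take (18,20).
Selected: (1,3) (7,8) (12,13) (15,16) (16,18) (18,20)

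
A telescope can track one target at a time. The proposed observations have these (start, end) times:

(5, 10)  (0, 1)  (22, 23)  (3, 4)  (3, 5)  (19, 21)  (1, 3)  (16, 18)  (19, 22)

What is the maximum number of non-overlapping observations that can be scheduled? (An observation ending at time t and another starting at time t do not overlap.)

7

By end time: (0,1), (1,3), (3,4), (3,5), (5,10), (16,18), (19,21), (19,22), (22,23).
Pick (0,1); next start ≥ 1 → (1,3); next start ≥ 3 → (3,4); next start ≥ 4 → (5,10); next start ≥ 10 → (16,18); next start ≥ 18 → (19,21); next start ≥ 21 → (22,23).
Selected 7 observations.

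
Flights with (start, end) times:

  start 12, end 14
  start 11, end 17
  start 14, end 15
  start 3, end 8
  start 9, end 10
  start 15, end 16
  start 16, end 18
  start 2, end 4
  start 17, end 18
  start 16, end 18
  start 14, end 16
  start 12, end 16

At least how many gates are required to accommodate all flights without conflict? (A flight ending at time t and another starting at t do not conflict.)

starts: [2, 3, 9, 11, 12, 12, 14, 14, 15, 16, 16, 17]
ends:   [4, 8, 10, 14, 15, 16, 16, 16, 17, 18, 18, 18]
s2→1 s3→2 e4→1 e8→0 s9→1 e10→0 s11→1 s12→2 s12→3 e14→2 s14→3 s14→4  — peak 4.

4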